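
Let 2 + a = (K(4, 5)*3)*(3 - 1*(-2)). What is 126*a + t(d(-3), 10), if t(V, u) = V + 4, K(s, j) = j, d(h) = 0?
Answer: 9202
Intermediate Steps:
t(V, u) = 4 + V
a = 73 (a = -2 + (5*3)*(3 - 1*(-2)) = -2 + 15*(3 + 2) = -2 + 15*5 = -2 + 75 = 73)
126*a + t(d(-3), 10) = 126*73 + (4 + 0) = 9198 + 4 = 9202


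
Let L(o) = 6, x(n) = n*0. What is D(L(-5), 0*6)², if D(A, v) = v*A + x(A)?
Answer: 0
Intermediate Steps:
x(n) = 0
D(A, v) = A*v (D(A, v) = v*A + 0 = A*v + 0 = A*v)
D(L(-5), 0*6)² = (6*(0*6))² = (6*0)² = 0² = 0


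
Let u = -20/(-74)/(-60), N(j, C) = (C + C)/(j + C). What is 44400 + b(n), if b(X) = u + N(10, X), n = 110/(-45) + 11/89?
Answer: 60628345253/1365522 ≈ 44399.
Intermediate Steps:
N(j, C) = 2*C/(C + j) (N(j, C) = (2*C)/(C + j) = 2*C/(C + j))
n = -1859/801 (n = 110*(-1/45) + 11*(1/89) = -22/9 + 11/89 = -1859/801 ≈ -2.3209)
u = -1/222 (u = -20*(-1/74)*(-1/60) = (10/37)*(-1/60) = -1/222 ≈ -0.0045045)
b(X) = -1/222 + 2*X/(10 + X) (b(X) = -1/222 + 2*X/(X + 10) = -1/222 + 2*X/(10 + X))
44400 + b(n) = 44400 + (-10 + 443*(-1859/801))/(222*(10 - 1859/801)) = 44400 + (-10 - 823537/801)/(222*(6151/801)) = 44400 + (1/222)*(801/6151)*(-831547/801) = 44400 - 831547/1365522 = 60628345253/1365522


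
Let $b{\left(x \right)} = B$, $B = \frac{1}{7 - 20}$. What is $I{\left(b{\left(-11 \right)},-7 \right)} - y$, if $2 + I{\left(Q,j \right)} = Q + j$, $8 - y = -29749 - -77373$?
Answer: $\frac{618890}{13} \approx 47607.0$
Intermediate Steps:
$B = - \frac{1}{13}$ ($B = \frac{1}{-13} = - \frac{1}{13} \approx -0.076923$)
$y = -47616$ ($y = 8 - \left(-29749 - -77373\right) = 8 - \left(-29749 + 77373\right) = 8 - 47624 = -47616$)
$b{\left(x \right)} = - \frac{1}{13}$
$I{\left(Q,j \right)} = -2 + Q + j$ ($I{\left(Q,j \right)} = -2 + \left(Q + j\right) = -2 + Q + j$)
$I{\left(b{\left(-11 \right)},-7 \right)} - y = \left(-2 - \frac{1}{13} - 7\right) - -47616 = - \frac{118}{13} + 47616 = \frac{618890}{13}$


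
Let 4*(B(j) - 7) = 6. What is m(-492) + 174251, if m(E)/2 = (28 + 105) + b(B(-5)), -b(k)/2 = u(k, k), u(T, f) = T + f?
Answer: 174449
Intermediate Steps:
B(j) = 17/2 (B(j) = 7 + (¼)*6 = 7 + 3/2 = 17/2)
b(k) = -4*k (b(k) = -2*(k + k) = -4*k)
m(E) = 198 (m(E) = 2*((28 + 105) - 4*17/2) = 2*(133 - 34) = 2*99 = 198)
m(-492) + 174251 = 198 + 174251 = 174449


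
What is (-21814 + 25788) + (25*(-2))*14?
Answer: 3274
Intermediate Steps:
(-21814 + 25788) + (25*(-2))*14 = 3974 - 50*14 = 3974 - 700 = 3274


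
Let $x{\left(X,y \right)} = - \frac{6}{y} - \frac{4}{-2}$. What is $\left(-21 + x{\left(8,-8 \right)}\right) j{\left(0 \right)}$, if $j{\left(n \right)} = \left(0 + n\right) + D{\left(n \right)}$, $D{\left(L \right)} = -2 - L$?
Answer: $\frac{73}{2} \approx 36.5$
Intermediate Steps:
$j{\left(n \right)} = -2$ ($j{\left(n \right)} = \left(0 + n\right) - \left(2 + n\right) = n - \left(2 + n\right) = -2$)
$x{\left(X,y \right)} = 2 - \frac{6}{y}$ ($x{\left(X,y \right)} = - \frac{6}{y} - -2 = - \frac{6}{y} + 2 = 2 - \frac{6}{y}$)
$\left(-21 + x{\left(8,-8 \right)}\right) j{\left(0 \right)} = \left(-21 + \left(2 - \frac{6}{-8}\right)\right) \left(-2\right) = \left(-21 + \left(2 - - \frac{3}{4}\right)\right) \left(-2\right) = \left(-21 + \left(2 + \frac{3}{4}\right)\right) \left(-2\right) = \left(-21 + \frac{11}{4}\right) \left(-2\right) = \left(- \frac{73}{4}\right) \left(-2\right) = \frac{73}{2}$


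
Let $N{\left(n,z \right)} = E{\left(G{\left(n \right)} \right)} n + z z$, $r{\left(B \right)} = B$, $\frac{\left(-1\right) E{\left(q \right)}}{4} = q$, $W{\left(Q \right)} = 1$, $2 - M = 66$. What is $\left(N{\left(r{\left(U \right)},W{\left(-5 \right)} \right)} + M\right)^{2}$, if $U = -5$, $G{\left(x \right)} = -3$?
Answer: $15129$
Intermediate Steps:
$M = -64$ ($M = 2 - 66 = -64$)
$E{\left(q \right)} = - 4 q$
$N{\left(n,z \right)} = z^{2} + 12 n$ ($N{\left(n,z \right)} = \left(-4\right) \left(-3\right) n + z z = 12 n + z^{2} = z^{2} + 12 n$)
$\left(N{\left(r{\left(U \right)},W{\left(-5 \right)} \right)} + M\right)^{2} = \left(\left(1^{2} + 12 \left(-5\right)\right) - 64\right)^{2} = \left(\left(1 - 60\right) - 64\right)^{2} = \left(-59 - 64\right)^{2} = \left(-123\right)^{2} = 15129$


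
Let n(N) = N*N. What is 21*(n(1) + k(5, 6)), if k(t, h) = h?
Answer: 147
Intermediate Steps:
n(N) = N**2
21*(n(1) + k(5, 6)) = 21*(1**2 + 6) = 21*(1 + 6) = 21*7 = 147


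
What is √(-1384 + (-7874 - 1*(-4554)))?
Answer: 28*I*√6 ≈ 68.586*I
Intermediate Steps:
√(-1384 + (-7874 - 1*(-4554))) = √(-1384 + (-7874 + 4554)) = √(-1384 - 3320) = √(-4704) = 28*I*√6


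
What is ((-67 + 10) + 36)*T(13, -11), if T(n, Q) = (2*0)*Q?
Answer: 0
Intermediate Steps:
T(n, Q) = 0 (T(n, Q) = 0*Q = 0)
((-67 + 10) + 36)*T(13, -11) = ((-67 + 10) + 36)*0 = (-57 + 36)*0 = -21*0 = 0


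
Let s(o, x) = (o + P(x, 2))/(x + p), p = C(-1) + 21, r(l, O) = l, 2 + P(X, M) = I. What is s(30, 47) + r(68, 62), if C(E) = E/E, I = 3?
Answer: 4723/69 ≈ 68.449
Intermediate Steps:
P(X, M) = 1 (P(X, M) = -2 + 3 = 1)
C(E) = 1
p = 22 (p = 1 + 21 = 22)
s(o, x) = (1 + o)/(22 + x) (s(o, x) = (o + 1)/(x + 22) = (1 + o)/(22 + x))
s(30, 47) + r(68, 62) = (1 + 30)/(22 + 47) + 68 = 31/69 + 68 = 4723/69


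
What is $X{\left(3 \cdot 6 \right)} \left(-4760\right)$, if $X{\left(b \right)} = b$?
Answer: $-85680$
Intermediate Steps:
$X{\left(3 \cdot 6 \right)} \left(-4760\right) = 3 \cdot 6 \left(-4760\right) = 18 \left(-4760\right) = -85680$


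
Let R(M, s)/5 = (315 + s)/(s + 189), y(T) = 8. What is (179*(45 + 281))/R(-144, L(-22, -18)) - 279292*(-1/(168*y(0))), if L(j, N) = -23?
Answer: 839173571/122640 ≈ 6842.6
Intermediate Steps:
R(M, s) = 5*(315 + s)/(189 + s) (R(M, s) = 5*((315 + s)/(s + 189)) = 5*((315 + s)/(189 + s)) = 5*(315 + s)/(189 + s))
(179*(45 + 281))/R(-144, L(-22, -18)) - 279292*(-1/(168*y(0))) = (179*(45 + 281))/((5*(315 - 23)/(189 - 23))) - 279292/((8*42)*(-4)) = (179*326)/((5*292/166)) - 279292/(336*(-4)) = 58354/((5*(1/166)*292)) - 279292/(-1344) = 58354/(730/83) - 279292*(-1/1344) = 58354*(83/730) + 69823/336 = 2421691/365 + 69823/336 = 839173571/122640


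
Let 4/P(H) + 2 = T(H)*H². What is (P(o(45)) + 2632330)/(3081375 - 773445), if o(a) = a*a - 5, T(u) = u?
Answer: 1808061487114612/1585241724235345 ≈ 1.1406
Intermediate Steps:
o(a) = -5 + a² (o(a) = a² - 5 = -5 + a²)
P(H) = 4/(-2 + H³) (P(H) = 4/(-2 + H*H²) = 4/(-2 + H³))
(P(o(45)) + 2632330)/(3081375 - 773445) = (4/(-2 + (-5 + 45²)³) + 2632330)/(3081375 - 773445) = (4/(-2 + (-5 + 2025)³) + 2632330)/2307930 = (4/(-2 + 2020³) + 2632330)*(1/2307930) = (4/(-2 + 8242408000) + 2632330)*(1/2307930) = (4/8242407998 + 2632330)*(1/2307930) = (4*(1/8242407998) + 2632330)*(1/2307930) = (2/4121203999 + 2632330)*(1/2307930) = (10848368922687672/4121203999)*(1/2307930) = 1808061487114612/1585241724235345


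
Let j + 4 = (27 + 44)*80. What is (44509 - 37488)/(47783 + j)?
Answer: 1003/7637 ≈ 0.13133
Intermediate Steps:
j = 5676 (j = -4 + (27 + 44)*80 = -4 + 71*80 = -4 + 5680 = 5676)
(44509 - 37488)/(47783 + j) = (44509 - 37488)/(47783 + 5676) = 7021/53459 = 7021*(1/53459) = 1003/7637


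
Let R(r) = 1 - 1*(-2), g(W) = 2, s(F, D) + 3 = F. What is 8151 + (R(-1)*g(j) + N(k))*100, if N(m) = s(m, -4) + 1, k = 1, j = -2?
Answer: 8651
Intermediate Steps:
s(F, D) = -3 + F
R(r) = 3 (R(r) = 1 + 2 = 3)
N(m) = -2 + m (N(m) = (-3 + m) + 1 = -2 + m)
8151 + (R(-1)*g(j) + N(k))*100 = 8151 + (3*2 + (-2 + 1))*100 = 8151 + (6 - 1)*100 = 8151 + 5*100 = 8151 + 500 = 8651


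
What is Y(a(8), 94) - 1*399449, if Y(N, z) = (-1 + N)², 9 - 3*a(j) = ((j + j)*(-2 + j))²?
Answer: 9025451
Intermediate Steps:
a(j) = 3 - 4*j²*(-2 + j)²/3 (a(j) = 3 - (-2 + j)²*(j + j)²/3 = 3 - 4*j²*(-2 + j)²/3)
Y(a(8), 94) - 1*399449 = (-1 + (3 - 4/3*8²*(-2 + 8)²))² - 1*399449 = (-1 + (3 - 4/3*64*6²))² - 399449 = (-1 + (3 - 4/3*64*36))² - 399449 = (-1 + (3 - 3072))² - 399449 = (-1 - 3069)² - 399449 = (-3070)² - 399449 = 9424900 - 399449 = 9025451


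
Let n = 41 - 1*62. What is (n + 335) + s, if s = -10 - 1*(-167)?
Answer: 471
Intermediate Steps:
n = -21 (n = 41 - 62 = -21)
s = 157 (s = -10 + 167 = 157)
(n + 335) + s = (-21 + 335) + 157 = 314 + 157 = 471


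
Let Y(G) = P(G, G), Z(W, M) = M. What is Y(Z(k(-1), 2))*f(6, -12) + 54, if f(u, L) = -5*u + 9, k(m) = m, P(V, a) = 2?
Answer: 12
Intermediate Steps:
f(u, L) = 9 - 5*u
Y(G) = 2
Y(Z(k(-1), 2))*f(6, -12) + 54 = 2*(9 - 5*6) + 54 = 2*(9 - 30) + 54 = 2*(-21) + 54 = -42 + 54 = 12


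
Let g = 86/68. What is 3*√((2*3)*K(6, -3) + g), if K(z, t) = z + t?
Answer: 3*√22270/34 ≈ 13.167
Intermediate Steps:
g = 43/34 (g = 86*(1/68) = 43/34 ≈ 1.2647)
K(z, t) = t + z
3*√((2*3)*K(6, -3) + g) = 3*√((2*3)*(-3 + 6) + 43/34) = 3*√(6*3 + 43/34) = 3*√(18 + 43/34) = 3*√(655/34) = 3*(√22270/34) = 3*√22270/34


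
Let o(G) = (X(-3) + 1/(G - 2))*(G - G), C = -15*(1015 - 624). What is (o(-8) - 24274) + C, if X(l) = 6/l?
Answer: -30139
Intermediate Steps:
C = -5865 (C = -15*391 = -5865)
o(G) = 0 (o(G) = (6/(-3) + 1/(G - 2))*(G - G) = (6*(-1/3) + 1/(-2 + G))*0 = (-2 + 1/(-2 + G))*0 = 0)
(o(-8) - 24274) + C = (0 - 24274) - 5865 = -24274 - 5865 = -30139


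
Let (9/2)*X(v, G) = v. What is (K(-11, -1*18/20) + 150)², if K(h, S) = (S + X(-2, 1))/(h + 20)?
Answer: 14732861641/656100 ≈ 22455.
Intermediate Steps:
X(v, G) = 2*v/9
K(h, S) = (-4/9 + S)/(20 + h) (K(h, S) = (S + (2/9)*(-2))/(h + 20) = (S - 4/9)/(20 + h) = (-4/9 + S)/(20 + h))
(K(-11, -1*18/20) + 150)² = ((-4/9 - 1*18/20)/(20 - 11) + 150)² = ((-4/9 - 18*1/20)/9 + 150)² = ((-4/9 - 9/10)/9 + 150)² = ((⅑)*(-121/90) + 150)² = (-121/810 + 150)² = (121379/810)² = 14732861641/656100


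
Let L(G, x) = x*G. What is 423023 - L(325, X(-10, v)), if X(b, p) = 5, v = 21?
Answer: 421398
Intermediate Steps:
L(G, x) = G*x
423023 - L(325, X(-10, v)) = 423023 - 325*5 = 423023 - 1*1625 = 423023 - 1625 = 421398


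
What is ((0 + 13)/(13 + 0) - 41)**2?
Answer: 1600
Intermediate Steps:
((0 + 13)/(13 + 0) - 41)**2 = (13/13 - 41)**2 = (13*(1/13) - 41)**2 = (1 - 41)**2 = (-40)**2 = 1600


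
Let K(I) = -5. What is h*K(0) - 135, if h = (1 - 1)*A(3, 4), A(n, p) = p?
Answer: -135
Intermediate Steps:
h = 0 (h = (1 - 1)*4 = 0*4 = 0)
h*K(0) - 135 = 0*(-5) - 135 = 0 - 135 = -135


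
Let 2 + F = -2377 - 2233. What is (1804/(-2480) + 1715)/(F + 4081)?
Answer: -354283/109740 ≈ -3.2284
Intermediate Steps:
F = -4612 (F = -2 + (-2377 - 2233) = -2 - 4610 = -4612)
(1804/(-2480) + 1715)/(F + 4081) = (1804/(-2480) + 1715)/(-4612 + 4081) = (1804*(-1/2480) + 1715)/(-531) = (-451/620 + 1715)*(-1/531) = (1062849/620)*(-1/531) = -354283/109740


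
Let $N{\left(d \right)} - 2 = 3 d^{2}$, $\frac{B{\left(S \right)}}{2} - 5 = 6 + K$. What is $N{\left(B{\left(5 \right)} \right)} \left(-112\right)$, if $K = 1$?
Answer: $-193760$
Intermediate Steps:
$B{\left(S \right)} = 24$ ($B{\left(S \right)} = 10 + 2 \left(6 + 1\right) = 10 + 2 \cdot 7 = 10 + 14 = 24$)
$N{\left(d \right)} = 2 + 3 d^{2}$
$N{\left(B{\left(5 \right)} \right)} \left(-112\right) = \left(2 + 3 \cdot 24^{2}\right) \left(-112\right) = \left(2 + 3 \cdot 576\right) \left(-112\right) = \left(2 + 1728\right) \left(-112\right) = 1730 \left(-112\right) = -193760$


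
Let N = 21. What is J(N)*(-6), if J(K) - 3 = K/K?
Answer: -24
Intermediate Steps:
J(K) = 4 (J(K) = 3 + K/K = 3 + 1 = 4)
J(N)*(-6) = 4*(-6) = -24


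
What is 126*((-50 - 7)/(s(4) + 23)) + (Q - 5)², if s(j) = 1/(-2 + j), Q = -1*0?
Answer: -13189/47 ≈ -280.62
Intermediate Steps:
Q = 0
126*((-50 - 7)/(s(4) + 23)) + (Q - 5)² = 126*((-50 - 7)/(1/(-2 + 4) + 23)) + (0 - 5)² = 126*(-57/(1/2 + 23)) + (-5)² = 126*(-57/(½ + 23)) + 25 = 126*(-57/47/2) + 25 = 126*(-57*2/47) + 25 = 126*(-114/47) + 25 = -14364/47 + 25 = -13189/47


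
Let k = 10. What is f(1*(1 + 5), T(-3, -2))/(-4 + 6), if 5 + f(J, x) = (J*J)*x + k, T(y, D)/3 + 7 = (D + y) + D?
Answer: -1507/2 ≈ -753.50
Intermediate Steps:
T(y, D) = -21 + 3*y + 6*D (T(y, D) = -21 + 3*((D + y) + D) = -21 + 3*(y + 2*D) = -21 + (3*y + 6*D) = -21 + 3*y + 6*D)
f(J, x) = 5 + x*J² (f(J, x) = -5 + ((J*J)*x + 10) = -5 + (J²*x + 10) = -5 + (x*J² + 10) = -5 + (10 + x*J²) = 5 + x*J²)
f(1*(1 + 5), T(-3, -2))/(-4 + 6) = (5 + (-21 + 3*(-3) + 6*(-2))*(1*(1 + 5))²)/(-4 + 6) = (5 + (-21 - 9 - 12)*(1*6)²)/2 = (5 - 42*6²)*(½) = (5 - 42*36)*(½) = (5 - 1512)*(½) = -1507*½ = -1507/2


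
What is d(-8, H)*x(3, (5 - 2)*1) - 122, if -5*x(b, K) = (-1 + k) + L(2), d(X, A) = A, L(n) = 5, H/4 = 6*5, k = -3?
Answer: -146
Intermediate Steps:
H = 120 (H = 4*(6*5) = 4*30 = 120)
x(b, K) = -1/5 (x(b, K) = -((-1 - 3) + 5)/5 = -(-4 + 5)/5 = -1/5*1 = -1/5)
d(-8, H)*x(3, (5 - 2)*1) - 122 = 120*(-1/5) - 122 = -24 - 122 = -146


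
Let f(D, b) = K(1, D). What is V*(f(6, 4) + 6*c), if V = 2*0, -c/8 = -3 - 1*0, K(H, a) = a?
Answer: 0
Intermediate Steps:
f(D, b) = D
c = 24 (c = -8*(-3 - 1*0) = -8*(-3 + 0) = -8*(-3) = 24)
V = 0
V*(f(6, 4) + 6*c) = 0*(6 + 6*24) = 0*(6 + 144) = 0*150 = 0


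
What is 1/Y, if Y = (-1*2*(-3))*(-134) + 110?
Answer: -1/694 ≈ -0.0014409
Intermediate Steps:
Y = -694 (Y = -2*(-3)*(-134) + 110 = 6*(-134) + 110 = -804 + 110 = -694)
1/Y = 1/(-694) = -1/694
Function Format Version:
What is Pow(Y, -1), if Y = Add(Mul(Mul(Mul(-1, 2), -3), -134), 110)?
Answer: Rational(-1, 694) ≈ -0.0014409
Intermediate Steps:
Y = -694 (Y = Add(Mul(Mul(-2, -3), -134), 110) = Add(Mul(6, -134), 110) = Add(-804, 110) = -694)
Pow(Y, -1) = Pow(-694, -1) = Rational(-1, 694)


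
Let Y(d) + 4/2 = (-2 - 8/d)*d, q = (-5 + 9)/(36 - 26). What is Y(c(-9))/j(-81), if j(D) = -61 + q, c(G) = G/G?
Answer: 20/101 ≈ 0.19802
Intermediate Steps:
q = ⅖ (q = 4/10 = 4*(⅒) = ⅖ ≈ 0.40000)
c(G) = 1
j(D) = -303/5 (j(D) = -61 + ⅖ = -303/5)
Y(d) = -2 + d*(-2 - 8/d) (Y(d) = -2 + (-2 - 8/d)*d = -2 + d*(-2 - 8/d))
Y(c(-9))/j(-81) = (-10 - 2*1)/(-303/5) = (-10 - 2)*(-5/303) = -12*(-5/303) = 20/101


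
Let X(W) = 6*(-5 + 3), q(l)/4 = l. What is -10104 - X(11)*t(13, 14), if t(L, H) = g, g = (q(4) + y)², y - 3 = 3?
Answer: -4296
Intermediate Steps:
y = 6 (y = 3 + 3 = 6)
q(l) = 4*l
X(W) = -12 (X(W) = 6*(-2) = -12)
g = 484 (g = (4*4 + 6)² = (16 + 6)² = 22² = 484)
t(L, H) = 484
-10104 - X(11)*t(13, 14) = -10104 - (-12)*484 = -10104 - 1*(-5808) = -10104 + 5808 = -4296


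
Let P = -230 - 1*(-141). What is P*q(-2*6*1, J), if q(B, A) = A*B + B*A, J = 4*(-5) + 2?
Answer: -38448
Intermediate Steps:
J = -18 (J = -20 + 2 = -18)
q(B, A) = 2*A*B (q(B, A) = A*B + A*B = 2*A*B)
P = -89 (P = -230 + 141 = -89)
P*q(-2*6*1, J) = -178*(-18)*-2*6*1 = -178*(-18)*(-12*1) = -178*(-18)*(-12) = -89*432 = -38448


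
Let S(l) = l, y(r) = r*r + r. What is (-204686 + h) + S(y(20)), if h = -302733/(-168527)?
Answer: -34424033449/168527 ≈ -2.0426e+5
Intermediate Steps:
y(r) = r + r² (y(r) = r² + r = r + r²)
h = 302733/168527 (h = -302733*(-1/168527) = 302733/168527 ≈ 1.7963)
(-204686 + h) + S(y(20)) = (-204686 + 302733/168527) + 20*(1 + 20) = -34494814789/168527 + 20*21 = -34494814789/168527 + 420 = -34424033449/168527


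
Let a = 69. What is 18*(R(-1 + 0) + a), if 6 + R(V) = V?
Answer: 1116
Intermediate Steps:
R(V) = -6 + V
18*(R(-1 + 0) + a) = 18*((-6 + (-1 + 0)) + 69) = 18*((-6 - 1) + 69) = 18*(-7 + 69) = 18*62 = 1116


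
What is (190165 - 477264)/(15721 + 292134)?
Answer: -287099/307855 ≈ -0.93258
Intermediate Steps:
(190165 - 477264)/(15721 + 292134) = -287099/307855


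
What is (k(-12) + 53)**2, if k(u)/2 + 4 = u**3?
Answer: 11634921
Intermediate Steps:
k(u) = -8 + 2*u**3
(k(-12) + 53)**2 = ((-8 + 2*(-12)**3) + 53)**2 = ((-8 + 2*(-1728)) + 53)**2 = ((-8 - 3456) + 53)**2 = (-3464 + 53)**2 = (-3411)**2 = 11634921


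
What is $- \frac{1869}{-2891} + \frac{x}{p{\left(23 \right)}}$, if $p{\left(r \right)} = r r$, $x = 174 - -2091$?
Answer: $\frac{1076688}{218477} \approx 4.9282$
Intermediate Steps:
$x = 2265$ ($x = 174 + 2091 = 2265$)
$p{\left(r \right)} = r^{2}$
$- \frac{1869}{-2891} + \frac{x}{p{\left(23 \right)}} = - \frac{1869}{-2891} + \frac{2265}{23^{2}} = \left(-1869\right) \left(- \frac{1}{2891}\right) + \frac{2265}{529} = \frac{267}{413} + 2265 \cdot \frac{1}{529} = \frac{267}{413} + \frac{2265}{529} = \frac{1076688}{218477}$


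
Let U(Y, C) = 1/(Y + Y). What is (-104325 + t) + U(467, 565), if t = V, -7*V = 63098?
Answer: -105858625/934 ≈ -1.1334e+5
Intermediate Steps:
U(Y, C) = 1/(2*Y)
V = -9014 (V = -⅐*63098 = -9014)
t = -9014
(-104325 + t) + U(467, 565) = (-104325 - 9014) + (½)/467 = -113339 + (½)*(1/467) = -113339 + 1/934 = -105858625/934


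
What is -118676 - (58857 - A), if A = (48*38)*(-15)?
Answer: -204893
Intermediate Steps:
A = -27360 (A = 1824*(-15) = -27360)
-118676 - (58857 - A) = -118676 - (58857 - 1*(-27360)) = -118676 - (58857 + 27360) = -118676 - 1*86217 = -118676 - 86217 = -204893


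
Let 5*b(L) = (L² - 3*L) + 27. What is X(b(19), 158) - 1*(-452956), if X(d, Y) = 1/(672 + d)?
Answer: 1671860601/3691 ≈ 4.5296e+5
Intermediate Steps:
b(L) = 27/5 - 3*L/5 + L²/5 (b(L) = ((L² - 3*L) + 27)/5 = (27 + L² - 3*L)/5 = 27/5 - 3*L/5 + L²/5)
X(b(19), 158) - 1*(-452956) = 1/(672 + (27/5 - ⅗*19 + (⅕)*19²)) - 1*(-452956) = 1/(672 + (27/5 - 57/5 + (⅕)*361)) + 452956 = 1/(672 + (27/5 - 57/5 + 361/5)) + 452956 = 1/(672 + 331/5) + 452956 = 1/(3691/5) + 452956 = 5/3691 + 452956 = 1671860601/3691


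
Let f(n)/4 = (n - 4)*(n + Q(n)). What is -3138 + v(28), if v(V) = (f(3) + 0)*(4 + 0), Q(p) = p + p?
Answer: -3282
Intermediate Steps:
Q(p) = 2*p
f(n) = 12*n*(-4 + n) (f(n) = 4*((n - 4)*(n + 2*n)) = 4*((-4 + n)*(3*n)) = 4*(3*n*(-4 + n)) = 12*n*(-4 + n))
v(V) = -144 (v(V) = (12*3*(-4 + 3) + 0)*(4 + 0) = (12*3*(-1) + 0)*4 = (-36 + 0)*4 = -36*4 = -144)
-3138 + v(28) = -3138 - 144 = -3282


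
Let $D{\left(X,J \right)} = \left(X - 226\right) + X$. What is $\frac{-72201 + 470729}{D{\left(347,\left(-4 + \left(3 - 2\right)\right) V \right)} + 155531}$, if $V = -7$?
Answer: $\frac{398528}{155999} \approx 2.5547$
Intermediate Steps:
$D{\left(X,J \right)} = -226 + 2 X$ ($D{\left(X,J \right)} = \left(-226 + X\right) + X = -226 + 2 X$)
$\frac{-72201 + 470729}{D{\left(347,\left(-4 + \left(3 - 2\right)\right) V \right)} + 155531} = \frac{-72201 + 470729}{\left(-226 + 2 \cdot 347\right) + 155531} = \frac{398528}{\left(-226 + 694\right) + 155531} = \frac{398528}{468 + 155531} = \frac{398528}{155999}$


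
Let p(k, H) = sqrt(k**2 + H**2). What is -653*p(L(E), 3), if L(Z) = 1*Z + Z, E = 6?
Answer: -1959*sqrt(17) ≈ -8077.2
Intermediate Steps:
L(Z) = 2*Z (L(Z) = Z + Z = 2*Z)
p(k, H) = sqrt(H**2 + k**2)
-653*p(L(E), 3) = -653*sqrt(3**2 + (2*6)**2) = -653*sqrt(9 + 12**2) = -653*sqrt(9 + 144) = -1959*sqrt(17)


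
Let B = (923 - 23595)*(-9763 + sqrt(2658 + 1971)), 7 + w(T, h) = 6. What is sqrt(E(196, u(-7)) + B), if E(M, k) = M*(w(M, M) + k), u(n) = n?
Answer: 4*sqrt(13834073 - 1417*sqrt(4629)) ≈ 14826.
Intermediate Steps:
w(T, h) = -1 (w(T, h) = -7 + 6 = -1)
E(M, k) = M*(-1 + k)
B = 221346736 - 22672*sqrt(4629) (B = -22672*(-9763 + sqrt(4629)) = 221346736 - 22672*sqrt(4629) ≈ 2.1980e+8)
sqrt(E(196, u(-7)) + B) = sqrt(196*(-1 - 7) + (221346736 - 22672*sqrt(4629))) = sqrt(196*(-8) + (221346736 - 22672*sqrt(4629))) = sqrt(-1568 + (221346736 - 22672*sqrt(4629))) = sqrt(221345168 - 22672*sqrt(4629))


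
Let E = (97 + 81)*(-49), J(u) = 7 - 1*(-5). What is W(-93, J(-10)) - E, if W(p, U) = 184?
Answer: 8906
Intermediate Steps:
J(u) = 12 (J(u) = 7 + 5 = 12)
E = -8722 (E = 178*(-49) = -8722)
W(-93, J(-10)) - E = 184 - 1*(-8722) = 184 + 8722 = 8906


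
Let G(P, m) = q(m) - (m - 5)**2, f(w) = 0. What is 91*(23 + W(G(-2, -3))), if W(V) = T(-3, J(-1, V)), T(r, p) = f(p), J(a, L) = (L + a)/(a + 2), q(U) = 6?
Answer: 2093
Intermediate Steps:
G(P, m) = 6 - (-5 + m)**2 (G(P, m) = 6 - (m - 5)**2 = 6 - (-5 + m)**2)
J(a, L) = (L + a)/(2 + a)
T(r, p) = 0
W(V) = 0
91*(23 + W(G(-2, -3))) = 91*(23 + 0) = 91*23 = 2093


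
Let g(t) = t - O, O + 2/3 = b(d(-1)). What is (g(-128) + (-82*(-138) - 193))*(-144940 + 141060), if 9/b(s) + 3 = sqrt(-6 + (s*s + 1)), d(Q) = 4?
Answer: -127832420/3 + 17460*sqrt(11) ≈ -4.2553e+7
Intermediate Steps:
b(s) = 9/(-3 + sqrt(-5 + s**2)) (b(s) = 9/(-3 + sqrt(-6 + (s*s + 1))) = 9/(-3 + sqrt(-6 + (s**2 + 1))) = 9/(-3 + sqrt(-6 + (1 + s**2))) = 9/(-3 + sqrt(-5 + s**2)))
O = -2/3 + 9/(-3 + sqrt(11)) (O = -2/3 + 9/(-3 + sqrt(-5 + 4**2)) = -2/3 + 9/(-3 + sqrt(-5 + 16)) = -2/3 + 9/(-3 + sqrt(11)) ≈ 27.758)
g(t) = -77/6 + t - 9*sqrt(11)/2 (g(t) = t - (77/6 + 9*sqrt(11)/2) = t + (-77/6 - 9*sqrt(11)/2) = -77/6 + t - 9*sqrt(11)/2)
(g(-128) + (-82*(-138) - 193))*(-144940 + 141060) = ((-77/6 - 128 - 9*sqrt(11)/2) + (-82*(-138) - 193))*(-144940 + 141060) = ((-845/6 - 9*sqrt(11)/2) + (11316 - 193))*(-3880) = ((-845/6 - 9*sqrt(11)/2) + 11123)*(-3880) = (65893/6 - 9*sqrt(11)/2)*(-3880) = -127832420/3 + 17460*sqrt(11)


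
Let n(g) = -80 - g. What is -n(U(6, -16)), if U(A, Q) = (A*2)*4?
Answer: 128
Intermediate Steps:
U(A, Q) = 8*A (U(A, Q) = (2*A)*4 = 8*A)
-n(U(6, -16)) = -(-80 - 8*6) = -(-80 - 1*48) = -(-80 - 48) = -1*(-128) = 128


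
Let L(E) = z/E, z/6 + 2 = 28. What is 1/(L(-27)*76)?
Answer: -9/3952 ≈ -0.0022773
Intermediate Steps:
z = 156 (z = -12 + 6*28 = -12 + 168 = 156)
L(E) = 156/E
1/(L(-27)*76) = 1/((156/(-27))*76) = 1/((156*(-1/27))*76) = 1/(-52/9*76) = 1/(-3952/9) = -9/3952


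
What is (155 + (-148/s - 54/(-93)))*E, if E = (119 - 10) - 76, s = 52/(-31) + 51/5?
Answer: 186781419/40951 ≈ 4561.1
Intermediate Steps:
s = 1321/155 (s = 52*(-1/31) + 51*(⅕) = -52/31 + 51/5 = 1321/155 ≈ 8.5226)
E = 33 (E = 109 - 76 = 33)
(155 + (-148/s - 54/(-93)))*E = (155 + (-148/1321/155 - 54/(-93)))*33 = (155 + (-148*155/1321 - 54*(-1/93)))*33 = (155 + (-22940/1321 + 18/31))*33 = (155 - 687362/40951)*33 = (5660043/40951)*33 = 186781419/40951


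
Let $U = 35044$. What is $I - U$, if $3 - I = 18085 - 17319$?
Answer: $-35807$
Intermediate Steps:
$I = -763$ ($I = 3 - \left(18085 - 17319\right) = 3 - 766 = -763$)
$I - U = -763 - 35044 = -35807$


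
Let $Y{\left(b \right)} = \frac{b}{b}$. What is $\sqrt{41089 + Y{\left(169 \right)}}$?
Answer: $\sqrt{41090} \approx 202.71$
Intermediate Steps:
$Y{\left(b \right)} = 1$
$\sqrt{41089 + Y{\left(169 \right)}} = \sqrt{41089 + 1} = \sqrt{41090}$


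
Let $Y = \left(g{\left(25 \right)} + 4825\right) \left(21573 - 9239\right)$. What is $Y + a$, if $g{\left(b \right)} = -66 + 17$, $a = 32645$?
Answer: $58939829$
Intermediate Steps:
$g{\left(b \right)} = -49$
$Y = 58907184$ ($Y = \left(-49 + 4825\right) \left(21573 - 9239\right) = 4776 \cdot 12334 = 58907184$)
$Y + a = 58907184 + 32645 = 58939829$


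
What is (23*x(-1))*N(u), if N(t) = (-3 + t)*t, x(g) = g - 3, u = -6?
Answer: -4968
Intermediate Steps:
x(g) = -3 + g
N(t) = t*(-3 + t)
(23*x(-1))*N(u) = (23*(-3 - 1))*(-6*(-3 - 6)) = (23*(-4))*(-6*(-9)) = -92*54 = -4968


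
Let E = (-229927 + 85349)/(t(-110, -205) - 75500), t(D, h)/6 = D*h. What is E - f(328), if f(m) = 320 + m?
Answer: -845543/1300 ≈ -650.42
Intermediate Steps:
t(D, h) = 6*D*h (t(D, h) = 6*(D*h) = 6*D*h)
E = -3143/1300 (E = (-229927 + 85349)/(6*(-110)*(-205) - 75500) = -144578/(135300 - 75500) = -144578/59800 = -144578*1/59800 = -3143/1300 ≈ -2.4177)
E - f(328) = -3143/1300 - (320 + 328) = -3143/1300 - 1*648 = -3143/1300 - 648 = -845543/1300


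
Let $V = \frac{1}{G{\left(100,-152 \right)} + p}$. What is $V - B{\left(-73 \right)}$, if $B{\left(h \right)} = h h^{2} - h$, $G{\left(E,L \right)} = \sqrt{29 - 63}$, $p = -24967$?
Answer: $\frac{242448679159145}{623351123} - \frac{i \sqrt{34}}{623351123} \approx 3.8894 \cdot 10^{5} - 9.3542 \cdot 10^{-9} i$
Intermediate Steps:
$G{\left(E,L \right)} = i \sqrt{34}$ ($G{\left(E,L \right)} = \sqrt{-34} = i \sqrt{34}$)
$B{\left(h \right)} = h^{3} - h$
$V = \frac{1}{-24967 + i \sqrt{34}}$ ($V = \frac{1}{i \sqrt{34} - 24967} = \frac{1}{-24967 + i \sqrt{34}} \approx -4.0053 \cdot 10^{-5} - 9.35 \cdot 10^{-9} i$)
$V - B{\left(-73 \right)} = \left(- \frac{24967}{623351123} - \frac{i \sqrt{34}}{623351123}\right) - \left(\left(-73\right)^{3} - -73\right) = \left(- \frac{24967}{623351123} - \frac{i \sqrt{34}}{623351123}\right) - \left(-389017 + 73\right) = \left(- \frac{24967}{623351123} - \frac{i \sqrt{34}}{623351123}\right) - -388944 = \left(- \frac{24967}{623351123} - \frac{i \sqrt{34}}{623351123}\right) + 388944 = \frac{242448679159145}{623351123} - \frac{i \sqrt{34}}{623351123}$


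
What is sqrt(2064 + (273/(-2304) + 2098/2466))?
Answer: sqrt(89286820255)/6576 ≈ 45.439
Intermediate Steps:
sqrt(2064 + (273/(-2304) + 2098/2466)) = sqrt(2064 + (273*(-1/2304) + 2098*(1/2466))) = sqrt(2064 + (-91/768 + 1049/1233)) = sqrt(2064 + 231143/315648) = sqrt(651728615/315648) = sqrt(89286820255)/6576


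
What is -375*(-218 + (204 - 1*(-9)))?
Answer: 1875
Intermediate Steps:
-375*(-218 + (204 - 1*(-9))) = -375*(-218 + (204 + 9)) = -375*(-218 + 213) = -375*(-5) = 1875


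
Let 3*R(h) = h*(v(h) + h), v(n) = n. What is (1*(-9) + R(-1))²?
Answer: 625/9 ≈ 69.444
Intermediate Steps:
R(h) = 2*h²/3 (R(h) = (h*(h + h))/3 = (h*(2*h))/3 = (2*h²)/3 = 2*h²/3)
(1*(-9) + R(-1))² = (1*(-9) + (⅔)*(-1)²)² = (-9 + (⅔)*1)² = (-9 + ⅔)² = (-25/3)² = 625/9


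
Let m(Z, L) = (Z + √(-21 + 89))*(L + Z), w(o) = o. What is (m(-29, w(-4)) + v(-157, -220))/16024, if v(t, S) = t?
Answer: 100/2003 - 33*√17/8012 ≈ 0.032943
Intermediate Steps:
m(Z, L) = (L + Z)*(Z + 2*√17) (m(Z, L) = (Z + √68)*(L + Z) = (Z + 2*√17)*(L + Z) = (L + Z)*(Z + 2*√17))
(m(-29, w(-4)) + v(-157, -220))/16024 = (((-29)² - 4*(-29) + 2*(-4)*√17 + 2*(-29)*√17) - 157)/16024 = ((841 + 116 - 8*√17 - 58*√17) - 157)*(1/16024) = ((957 - 66*√17) - 157)*(1/16024) = (800 - 66*√17)*(1/16024) = 100/2003 - 33*√17/8012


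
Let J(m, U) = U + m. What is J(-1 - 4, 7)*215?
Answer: 430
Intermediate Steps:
J(-1 - 4, 7)*215 = (7 + (-1 - 4))*215 = (7 - 5)*215 = 2*215 = 430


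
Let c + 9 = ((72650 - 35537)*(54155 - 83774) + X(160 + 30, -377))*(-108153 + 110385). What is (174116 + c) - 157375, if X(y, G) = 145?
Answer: -2453525541332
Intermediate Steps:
c = -2453525558073 (c = -9 + ((72650 - 35537)*(54155 - 83774) + 145)*(-108153 + 110385) = -9 + (37113*(-29619) + 145)*2232 = -9 + (-1099249947 + 145)*2232 = -9 - 1099249802*2232 = -9 - 2453525558064 = -2453525558073)
(174116 + c) - 157375 = (174116 - 2453525558073) - 157375 = -2453525383957 - 157375 = -2453525541332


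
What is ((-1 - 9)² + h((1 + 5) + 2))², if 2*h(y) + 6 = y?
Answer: 10201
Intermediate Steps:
h(y) = -3 + y/2
((-1 - 9)² + h((1 + 5) + 2))² = ((-1 - 9)² + (-3 + ((1 + 5) + 2)/2))² = ((-10)² + (-3 + (6 + 2)/2))² = (100 + (-3 + (½)*8))² = (100 + (-3 + 4))² = (100 + 1)² = 101² = 10201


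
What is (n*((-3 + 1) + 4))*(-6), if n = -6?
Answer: 72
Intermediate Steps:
(n*((-3 + 1) + 4))*(-6) = -6*((-3 + 1) + 4)*(-6) = -6*(-2 + 4)*(-6) = -6*2*(-6) = -12*(-6) = 72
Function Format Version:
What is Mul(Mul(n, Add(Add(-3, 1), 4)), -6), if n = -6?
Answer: 72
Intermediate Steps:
Mul(Mul(n, Add(Add(-3, 1), 4)), -6) = Mul(Mul(-6, Add(Add(-3, 1), 4)), -6) = Mul(Mul(-6, Add(-2, 4)), -6) = Mul(Mul(-6, 2), -6) = Mul(-12, -6) = 72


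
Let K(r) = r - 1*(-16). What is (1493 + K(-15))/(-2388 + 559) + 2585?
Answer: 4726471/1829 ≈ 2584.2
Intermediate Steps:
K(r) = 16 + r (K(r) = r + 16 = 16 + r)
(1493 + K(-15))/(-2388 + 559) + 2585 = (1493 + (16 - 15))/(-2388 + 559) + 2585 = (1493 + 1)/(-1829) + 2585 = 1494*(-1/1829) + 2585 = -1494/1829 + 2585 = 4726471/1829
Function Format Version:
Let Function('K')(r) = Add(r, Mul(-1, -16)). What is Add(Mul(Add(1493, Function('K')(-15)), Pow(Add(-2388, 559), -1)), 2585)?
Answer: Rational(4726471, 1829) ≈ 2584.2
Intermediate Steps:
Function('K')(r) = Add(16, r) (Function('K')(r) = Add(r, 16) = Add(16, r))
Add(Mul(Add(1493, Function('K')(-15)), Pow(Add(-2388, 559), -1)), 2585) = Add(Mul(Add(1493, Add(16, -15)), Pow(Add(-2388, 559), -1)), 2585) = Add(Mul(Add(1493, 1), Pow(-1829, -1)), 2585) = Add(Mul(1494, Rational(-1, 1829)), 2585) = Add(Rational(-1494, 1829), 2585) = Rational(4726471, 1829)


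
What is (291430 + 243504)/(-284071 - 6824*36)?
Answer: -534934/529735 ≈ -1.0098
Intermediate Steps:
(291430 + 243504)/(-284071 - 6824*36) = 534934/(-284071 - 245664) = 534934/(-529735) = 534934*(-1/529735) = -534934/529735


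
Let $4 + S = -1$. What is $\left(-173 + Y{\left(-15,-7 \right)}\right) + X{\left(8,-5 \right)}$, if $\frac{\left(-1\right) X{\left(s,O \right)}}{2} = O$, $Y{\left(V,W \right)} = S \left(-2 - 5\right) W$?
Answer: $-408$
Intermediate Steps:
$S = -5$ ($S = -4 - 1 = -5$)
$Y{\left(V,W \right)} = 35 W$ ($Y{\left(V,W \right)} = - 5 \left(-2 - 5\right) W = \left(-5\right) \left(-7\right) W = 35 W$)
$X{\left(s,O \right)} = - 2 O$
$\left(-173 + Y{\left(-15,-7 \right)}\right) + X{\left(8,-5 \right)} = \left(-173 + 35 \left(-7\right)\right) - -10 = \left(-173 - 245\right) + 10 = -418 + 10 = -408$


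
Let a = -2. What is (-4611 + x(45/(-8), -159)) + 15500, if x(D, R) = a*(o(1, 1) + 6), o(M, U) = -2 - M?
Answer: 10883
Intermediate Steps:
x(D, R) = -6 (x(D, R) = -2*((-2 - 1*1) + 6) = -2*((-2 - 1) + 6) = -2*(-3 + 6) = -2*3 = -6)
(-4611 + x(45/(-8), -159)) + 15500 = (-4611 - 6) + 15500 = -4617 + 15500 = 10883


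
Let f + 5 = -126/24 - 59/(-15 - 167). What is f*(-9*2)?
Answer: 32517/182 ≈ 178.66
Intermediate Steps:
f = -3613/364 (f = -5 + (-126/24 - 59/(-15 - 167)) = -5 + (-126*1/24 - 59/(-182)) = -5 + (-21/4 - 59*(-1/182)) = -5 + (-21/4 + 59/182) = -5 - 1793/364 = -3613/364 ≈ -9.9258)
f*(-9*2) = -(-32517)*2/364 = -3613/364*(-18) = 32517/182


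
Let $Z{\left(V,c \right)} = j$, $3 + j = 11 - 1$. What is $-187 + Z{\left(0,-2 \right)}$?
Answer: $-180$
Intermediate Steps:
$j = 7$ ($j = -3 + \left(11 - 1\right) = -3 + 10 = 7$)
$Z{\left(V,c \right)} = 7$
$-187 + Z{\left(0,-2 \right)} = -187 + 7 = -180$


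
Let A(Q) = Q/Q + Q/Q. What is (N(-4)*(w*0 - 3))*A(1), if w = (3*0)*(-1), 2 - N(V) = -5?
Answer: -42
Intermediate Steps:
N(V) = 7 (N(V) = 2 - 1*(-5) = 2 + 5 = 7)
w = 0 (w = 0*(-1) = 0)
A(Q) = 2 (A(Q) = 1 + 1 = 2)
(N(-4)*(w*0 - 3))*A(1) = (7*(0*0 - 3))*2 = (7*(0 - 3))*2 = (7*(-3))*2 = -21*2 = -42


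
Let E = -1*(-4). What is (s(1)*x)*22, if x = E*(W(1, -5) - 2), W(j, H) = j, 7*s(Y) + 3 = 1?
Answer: 176/7 ≈ 25.143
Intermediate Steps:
s(Y) = -2/7 (s(Y) = -3/7 + (⅐)*1 = -3/7 + ⅐ = -2/7)
E = 4
x = -4 (x = 4*(1 - 2) = 4*(-1) = -4)
(s(1)*x)*22 = -2/7*(-4)*22 = (8/7)*22 = 176/7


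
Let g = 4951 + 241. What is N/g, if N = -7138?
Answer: -3569/2596 ≈ -1.3748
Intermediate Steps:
g = 5192
N/g = -7138/5192 = -7138*1/5192 = -3569/2596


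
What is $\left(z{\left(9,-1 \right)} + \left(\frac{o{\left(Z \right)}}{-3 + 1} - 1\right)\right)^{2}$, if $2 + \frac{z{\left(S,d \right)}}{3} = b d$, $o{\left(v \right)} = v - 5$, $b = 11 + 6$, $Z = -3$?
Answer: $2916$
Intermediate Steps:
$b = 17$
$o{\left(v \right)} = -5 + v$ ($o{\left(v \right)} = v - 5 = -5 + v$)
$z{\left(S,d \right)} = -6 + 51 d$ ($z{\left(S,d \right)} = -6 + 3 \cdot 17 d = -6 + 51 d$)
$\left(z{\left(9,-1 \right)} + \left(\frac{o{\left(Z \right)}}{-3 + 1} - 1\right)\right)^{2} = \left(\left(-6 + 51 \left(-1\right)\right) - \left(1 - \frac{-5 - 3}{-3 + 1}\right)\right)^{2} = \left(\left(-6 - 51\right) - \left(1 - \frac{1}{-2} \left(-8\right)\right)\right)^{2} = \left(-57 - -3\right)^{2} = \left(-57 + \left(4 - 1\right)\right)^{2} = \left(-57 + 3\right)^{2} = \left(-54\right)^{2} = 2916$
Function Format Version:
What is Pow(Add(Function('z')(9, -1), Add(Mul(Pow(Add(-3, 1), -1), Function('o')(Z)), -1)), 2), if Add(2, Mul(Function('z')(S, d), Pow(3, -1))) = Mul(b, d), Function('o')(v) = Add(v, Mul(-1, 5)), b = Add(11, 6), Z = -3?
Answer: 2916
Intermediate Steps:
b = 17
Function('o')(v) = Add(-5, v) (Function('o')(v) = Add(v, -5) = Add(-5, v))
Function('z')(S, d) = Add(-6, Mul(51, d)) (Function('z')(S, d) = Add(-6, Mul(3, Mul(17, d))) = Add(-6, Mul(51, d)))
Pow(Add(Function('z')(9, -1), Add(Mul(Pow(Add(-3, 1), -1), Function('o')(Z)), -1)), 2) = Pow(Add(Add(-6, Mul(51, -1)), Add(Mul(Pow(Add(-3, 1), -1), Add(-5, -3)), -1)), 2) = Pow(Add(Add(-6, -51), Add(Mul(Pow(-2, -1), -8), -1)), 2) = Pow(Add(-57, Add(Mul(Rational(-1, 2), -8), -1)), 2) = Pow(Add(-57, Add(4, -1)), 2) = Pow(Add(-57, 3), 2) = Pow(-54, 2) = 2916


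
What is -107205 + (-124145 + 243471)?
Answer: 12121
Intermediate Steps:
-107205 + (-124145 + 243471) = -107205 + 119326 = 12121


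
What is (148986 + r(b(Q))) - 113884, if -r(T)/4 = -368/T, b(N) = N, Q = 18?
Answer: 316654/9 ≈ 35184.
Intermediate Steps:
r(T) = 1472/T (r(T) = -(-1472)/T = 1472/T)
(148986 + r(b(Q))) - 113884 = (148986 + 1472/18) - 113884 = (148986 + 1472*(1/18)) - 113884 = (148986 + 736/9) - 113884 = 1341610/9 - 113884 = 316654/9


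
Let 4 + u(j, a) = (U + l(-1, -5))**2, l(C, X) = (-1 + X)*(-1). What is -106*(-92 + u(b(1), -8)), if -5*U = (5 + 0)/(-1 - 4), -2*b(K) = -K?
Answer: 152534/25 ≈ 6101.4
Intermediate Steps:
b(K) = K/2 (b(K) = -(-1)*K/2 = K/2)
U = 1/5 (U = -(5 + 0)/(5*(-1 - 4)) = -1/(-5) = -(-1)/5 = -1/5*(-1) = 1/5 ≈ 0.20000)
l(C, X) = 1 - X
u(j, a) = 861/25 (u(j, a) = -4 + (1/5 + (1 - 1*(-5)))**2 = -4 + (1/5 + (1 + 5))**2 = -4 + (1/5 + 6)**2 = -4 + (31/5)**2 = -4 + 961/25 = 861/25)
-106*(-92 + u(b(1), -8)) = -106*(-92 + 861/25) = -106*(-1439/25) = 152534/25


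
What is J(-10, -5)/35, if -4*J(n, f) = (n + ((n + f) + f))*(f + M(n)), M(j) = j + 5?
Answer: -15/7 ≈ -2.1429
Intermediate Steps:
M(j) = 5 + j
J(n, f) = -(2*f + 2*n)*(5 + f + n)/4 (J(n, f) = -(n + ((n + f) + f))*(f + (5 + n))/4 = -(n + ((f + n) + f))*(5 + f + n)/4 = -(n + (n + 2*f))*(5 + f + n)/4 = -(2*f + 2*n)*(5 + f + n)/4)
J(-10, -5)/35 = (-½*(-5)² - ½*(-5)*(-10) - ½*(-5)*(5 - 10) - ½*(-10)*(5 - 10))/35 = (-½*25 - 25 - ½*(-5)*(-5) - ½*(-10)*(-5))*(1/35) = (-25/2 - 25 - 25/2 - 25)*(1/35) = -75*1/35 = -15/7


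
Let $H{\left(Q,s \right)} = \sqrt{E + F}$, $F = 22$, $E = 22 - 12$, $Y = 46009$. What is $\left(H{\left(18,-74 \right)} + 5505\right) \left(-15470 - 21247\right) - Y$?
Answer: $-202173094 - 146868 \sqrt{2} \approx -2.0238 \cdot 10^{8}$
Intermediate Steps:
$E = 10$
$H{\left(Q,s \right)} = 4 \sqrt{2}$ ($H{\left(Q,s \right)} = \sqrt{10 + 22} = \sqrt{32} = 4 \sqrt{2}$)
$\left(H{\left(18,-74 \right)} + 5505\right) \left(-15470 - 21247\right) - Y = \left(4 \sqrt{2} + 5505\right) \left(-15470 - 21247\right) - 46009 = \left(5505 + 4 \sqrt{2}\right) \left(-36717\right) - 46009 = \left(-202127085 - 146868 \sqrt{2}\right) - 46009 = -202173094 - 146868 \sqrt{2}$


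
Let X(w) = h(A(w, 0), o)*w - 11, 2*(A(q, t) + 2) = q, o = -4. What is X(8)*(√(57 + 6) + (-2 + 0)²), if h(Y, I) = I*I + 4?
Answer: 596 + 447*√7 ≈ 1778.7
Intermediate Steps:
A(q, t) = -2 + q/2
h(Y, I) = 4 + I² (h(Y, I) = I² + 4 = 4 + I²)
X(w) = -11 + 20*w (X(w) = (4 + (-4)²)*w - 11 = (4 + 16)*w - 11 = 20*w - 11 = -11 + 20*w)
X(8)*(√(57 + 6) + (-2 + 0)²) = (-11 + 20*8)*(√(57 + 6) + (-2 + 0)²) = (-11 + 160)*(√63 + (-2)²) = 149*(3*√7 + 4) = 149*(4 + 3*√7) = 596 + 447*√7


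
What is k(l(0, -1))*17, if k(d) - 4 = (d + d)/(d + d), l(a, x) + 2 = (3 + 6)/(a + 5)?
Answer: 85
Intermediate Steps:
l(a, x) = -2 + 9/(5 + a) (l(a, x) = -2 + (3 + 6)/(a + 5) = -2 + 9/(5 + a))
k(d) = 5 (k(d) = 4 + (d + d)/(d + d) = 4 + (2*d)/((2*d)) = 4 + (2*d)*(1/(2*d)) = 4 + 1 = 5)
k(l(0, -1))*17 = 5*17 = 85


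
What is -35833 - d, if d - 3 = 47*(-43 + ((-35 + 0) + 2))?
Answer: -32264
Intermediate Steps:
d = -3569 (d = 3 + 47*(-43 + ((-35 + 0) + 2)) = 3 + 47*(-43 + (-35 + 2)) = 3 + 47*(-43 - 33) = 3 + 47*(-76) = 3 - 3572 = -3569)
-35833 - d = -35833 - 1*(-3569) = -35833 + 3569 = -32264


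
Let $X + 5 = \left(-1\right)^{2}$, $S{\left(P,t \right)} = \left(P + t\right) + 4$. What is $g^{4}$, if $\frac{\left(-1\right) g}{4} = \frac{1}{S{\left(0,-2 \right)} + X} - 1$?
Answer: $1296$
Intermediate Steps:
$S{\left(P,t \right)} = 4 + P + t$
$X = -4$ ($X = -5 + \left(-1\right)^{2} = -5 + 1 = -4$)
$g = 6$ ($g = - 4 \left(\frac{1}{\left(4 + 0 - 2\right) - 4} - 1\right) = - 4 \left(\frac{1}{2 - 4} - 1\right) = - 4 \left(\frac{1}{-2} - 1\right) = - 4 \left(- \frac{1}{2} - 1\right) = \left(-4\right) \left(- \frac{3}{2}\right) = 6$)
$g^{4} = 6^{4} = 1296$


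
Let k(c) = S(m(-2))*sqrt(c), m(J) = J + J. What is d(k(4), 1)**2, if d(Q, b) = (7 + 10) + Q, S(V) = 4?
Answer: 625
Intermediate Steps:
m(J) = 2*J
k(c) = 4*sqrt(c)
d(Q, b) = 17 + Q
d(k(4), 1)**2 = (17 + 4*sqrt(4))**2 = (17 + 4*2)**2 = (17 + 8)**2 = 25**2 = 625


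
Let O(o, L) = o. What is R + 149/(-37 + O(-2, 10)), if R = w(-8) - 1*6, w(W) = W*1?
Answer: -695/39 ≈ -17.821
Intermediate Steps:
w(W) = W
R = -14 (R = -8 - 1*6 = -8 - 6 = -14)
R + 149/(-37 + O(-2, 10)) = -14 + 149/(-37 - 2) = -14 + 149/(-39) = -14 - 1/39*149 = -14 - 149/39 = -695/39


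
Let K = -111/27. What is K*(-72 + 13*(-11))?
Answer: 7955/9 ≈ 883.89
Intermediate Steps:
K = -37/9 (K = -111*1/27 = -37/9 ≈ -4.1111)
K*(-72 + 13*(-11)) = -37*(-72 + 13*(-11))/9 = -37*(-72 - 143)/9 = -37/9*(-215) = 7955/9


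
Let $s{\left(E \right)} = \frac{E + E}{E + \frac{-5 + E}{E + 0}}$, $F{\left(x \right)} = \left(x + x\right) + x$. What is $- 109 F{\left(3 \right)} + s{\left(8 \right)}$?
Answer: $- \frac{65599}{67} \approx -979.09$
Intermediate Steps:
$F{\left(x \right)} = 3 x$ ($F{\left(x \right)} = 2 x + x = 3 x$)
$s{\left(E \right)} = \frac{2 E}{E + \frac{-5 + E}{E}}$
$- 109 F{\left(3 \right)} + s{\left(8 \right)} = - 109 \cdot 3 \cdot 3 + \frac{2 \cdot 8^{2}}{-5 + 8 + 8^{2}} = \left(-109\right) 9 + 2 \cdot 64 \frac{1}{-5 + 8 + 64} = -981 + 2 \cdot 64 \cdot \frac{1}{67} = -981 + \frac{128}{67} = - \frac{65599}{67}$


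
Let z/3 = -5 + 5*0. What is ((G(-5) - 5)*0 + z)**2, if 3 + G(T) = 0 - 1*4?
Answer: 225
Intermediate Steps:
G(T) = -7 (G(T) = -3 + (0 - 1*4) = -3 + (0 - 4) = -3 - 4 = -7)
z = -15 (z = 3*(-5 + 5*0) = 3*(-5 + 0) = 3*(-5) = -15)
((G(-5) - 5)*0 + z)**2 = ((-7 - 5)*0 - 15)**2 = (-12*0 - 15)**2 = (0 - 15)**2 = (-15)**2 = 225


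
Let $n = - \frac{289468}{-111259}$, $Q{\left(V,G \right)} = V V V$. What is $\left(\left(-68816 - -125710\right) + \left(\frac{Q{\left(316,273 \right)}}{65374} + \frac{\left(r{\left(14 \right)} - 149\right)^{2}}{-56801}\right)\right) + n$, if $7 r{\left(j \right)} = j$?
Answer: $\frac{11852730201019646653}{206569499317333} \approx 57379.0$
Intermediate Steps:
$r{\left(j \right)} = \frac{j}{7}$
$Q{\left(V,G \right)} = V^{3}$ ($Q{\left(V,G \right)} = V^{2} V = V^{3}$)
$n = \frac{289468}{111259}$ ($n = \left(-289468\right) \left(- \frac{1}{111259}\right) = \frac{289468}{111259} \approx 2.6017$)
$\left(\left(-68816 - -125710\right) + \left(\frac{Q{\left(316,273 \right)}}{65374} + \frac{\left(r{\left(14 \right)} - 149\right)^{2}}{-56801}\right)\right) + n = \left(\left(-68816 - -125710\right) + \left(\frac{316^{3}}{65374} + \frac{\left(\frac{1}{7} \cdot 14 - 149\right)^{2}}{-56801}\right)\right) + \frac{289468}{111259} = \left(\left(-68816 + 125710\right) + \left(31554496 \cdot \frac{1}{65374} + \left(2 - 149\right)^{2} \left(- \frac{1}{56801}\right)\right)\right) + \frac{289468}{111259} = \left(56894 + \left(\frac{15777248}{32687} + \left(-147\right)^{2} \left(- \frac{1}{56801}\right)\right)\right) + \frac{289468}{111259} = \left(56894 + \left(\frac{15777248}{32687} + 21609 \left(- \frac{1}{56801}\right)\right)\right) + \frac{289468}{111259} = \left(56894 + \left(\frac{15777248}{32687} - \frac{21609}{56801}\right)\right) + \frac{289468}{111259} = \left(56894 + \frac{895457130265}{1856654287}\right) + \frac{289468}{111259} = \frac{106527946134843}{1856654287} + \frac{289468}{111259} = \frac{11852730201019646653}{206569499317333}$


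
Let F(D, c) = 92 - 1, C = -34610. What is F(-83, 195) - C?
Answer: 34701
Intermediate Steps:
F(D, c) = 91
F(-83, 195) - C = 91 - 1*(-34610) = 91 + 34610 = 34701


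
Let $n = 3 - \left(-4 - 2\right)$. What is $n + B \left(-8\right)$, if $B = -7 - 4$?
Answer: $97$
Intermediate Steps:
$n = 9$ ($n = 3 - -6 = 3 + 6 = 9$)
$B = -11$
$n + B \left(-8\right) = 9 - -88 = 9 + 88 = 97$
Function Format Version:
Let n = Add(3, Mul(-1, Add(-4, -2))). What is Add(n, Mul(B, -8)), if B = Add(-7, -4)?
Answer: 97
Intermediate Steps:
n = 9 (n = Add(3, Mul(-1, -6)) = Add(3, 6) = 9)
B = -11
Add(n, Mul(B, -8)) = Add(9, Mul(-11, -8)) = Add(9, 88) = 97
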